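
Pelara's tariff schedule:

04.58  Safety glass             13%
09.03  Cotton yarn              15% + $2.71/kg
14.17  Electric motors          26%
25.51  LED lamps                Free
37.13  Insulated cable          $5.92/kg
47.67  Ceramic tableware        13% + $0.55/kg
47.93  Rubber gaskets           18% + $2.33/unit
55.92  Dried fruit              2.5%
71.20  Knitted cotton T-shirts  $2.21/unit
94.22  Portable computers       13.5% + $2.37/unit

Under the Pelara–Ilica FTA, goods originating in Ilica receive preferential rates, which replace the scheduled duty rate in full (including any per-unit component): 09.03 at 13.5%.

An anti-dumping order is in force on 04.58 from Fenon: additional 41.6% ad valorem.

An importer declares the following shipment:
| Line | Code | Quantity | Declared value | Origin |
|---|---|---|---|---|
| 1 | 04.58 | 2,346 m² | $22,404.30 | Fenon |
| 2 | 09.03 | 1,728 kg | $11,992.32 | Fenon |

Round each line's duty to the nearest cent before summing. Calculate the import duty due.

Line 1 (04.58, Fenon, 2,346 m², $22,404.30):
Base rate for 04.58 is 13%.
Additional duty on 04.58 from Fenon: +41.6%. Applied ad valorem rate: 13% + 41.6% = 54.6%.
Duty = $22,404.30 × 54.6% = $12,232.75.
Line 2 (09.03, Fenon, 1,728 kg, $11,992.32):
Base rate for 09.03 is 15% + $2.71/kg.
09.03 has an FTA preferential rate, but origin Fenon is not Ilica; base rate stands.
Duty = $11,992.32 × 15% + 1,728 × $2.71 = $6,481.73.
Total = $12,232.75 + $6,481.73 = $18,714.48.

$18,714.48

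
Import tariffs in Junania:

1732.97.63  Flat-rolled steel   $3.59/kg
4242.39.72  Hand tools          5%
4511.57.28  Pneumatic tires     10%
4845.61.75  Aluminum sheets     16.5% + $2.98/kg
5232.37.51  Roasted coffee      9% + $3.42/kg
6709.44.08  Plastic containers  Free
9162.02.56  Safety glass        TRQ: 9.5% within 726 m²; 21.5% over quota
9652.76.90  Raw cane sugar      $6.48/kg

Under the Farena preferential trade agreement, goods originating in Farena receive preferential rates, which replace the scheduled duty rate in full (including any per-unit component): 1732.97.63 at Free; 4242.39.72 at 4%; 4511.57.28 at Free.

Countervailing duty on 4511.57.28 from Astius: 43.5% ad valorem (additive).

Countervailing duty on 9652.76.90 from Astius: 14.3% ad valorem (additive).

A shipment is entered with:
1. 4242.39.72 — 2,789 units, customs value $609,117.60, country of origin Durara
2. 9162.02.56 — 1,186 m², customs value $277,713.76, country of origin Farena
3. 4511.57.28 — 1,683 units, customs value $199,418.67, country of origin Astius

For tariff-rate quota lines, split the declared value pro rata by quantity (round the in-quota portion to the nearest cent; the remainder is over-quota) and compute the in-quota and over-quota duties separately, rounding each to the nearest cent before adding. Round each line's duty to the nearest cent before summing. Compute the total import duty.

$176,453.31

Line 1 (4242.39.72, Durara, 2,789 units, $609,117.60):
Base rate for 4242.39.72 is 5%.
4242.39.72 has an FTA preferential rate, but origin Durara is not Farena; base rate stands.
Duty = $609,117.60 × 5% = $30,455.88.
Line 2 (9162.02.56, Farena, 1,186 m², $277,713.76):
Code 9162.02.56 is under a tariff-rate quota (threshold 726 m²). In-quota: 726 m² at 9.5%; over-quota: 460 m² at 21.5%.
Pro-rata value split: in-quota = $277,713.76 × 726/1,186 = $170,000.16; over-quota = $277,713.76 − $170,000.16 = $107,713.60.
In-quota duty = $170,000.16 × 9.5% = $16,150.02. Over-quota duty = $107,713.60 × 21.5% = $23,158.42.
Line duty = $16,150.02 + $23,158.42 = $39,308.44.
Line 3 (4511.57.28, Astius, 1,683 units, $199,418.67):
Base rate for 4511.57.28 is 10%.
4511.57.28 has an FTA preferential rate, but origin Astius is not Farena; base rate stands.
Additional duty on 4511.57.28 from Astius: +43.5%. Applied ad valorem rate: 10% + 43.5% = 53.5%.
Duty = $199,418.67 × 53.5% = $106,688.99.
Total = $30,455.88 + $39,308.44 + $106,688.99 = $176,453.31.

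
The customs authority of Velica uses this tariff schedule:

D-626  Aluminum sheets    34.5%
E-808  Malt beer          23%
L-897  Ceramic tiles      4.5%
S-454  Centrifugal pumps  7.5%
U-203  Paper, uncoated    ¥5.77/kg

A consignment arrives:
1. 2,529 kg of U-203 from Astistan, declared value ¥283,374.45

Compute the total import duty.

¥14,592.33

Line 1 (U-203, Astistan, 2,529 kg, ¥283,374.45):
Base rate for U-203 is ¥5.77/kg.
Duty = 2,529 × ¥5.77 = ¥14,592.33.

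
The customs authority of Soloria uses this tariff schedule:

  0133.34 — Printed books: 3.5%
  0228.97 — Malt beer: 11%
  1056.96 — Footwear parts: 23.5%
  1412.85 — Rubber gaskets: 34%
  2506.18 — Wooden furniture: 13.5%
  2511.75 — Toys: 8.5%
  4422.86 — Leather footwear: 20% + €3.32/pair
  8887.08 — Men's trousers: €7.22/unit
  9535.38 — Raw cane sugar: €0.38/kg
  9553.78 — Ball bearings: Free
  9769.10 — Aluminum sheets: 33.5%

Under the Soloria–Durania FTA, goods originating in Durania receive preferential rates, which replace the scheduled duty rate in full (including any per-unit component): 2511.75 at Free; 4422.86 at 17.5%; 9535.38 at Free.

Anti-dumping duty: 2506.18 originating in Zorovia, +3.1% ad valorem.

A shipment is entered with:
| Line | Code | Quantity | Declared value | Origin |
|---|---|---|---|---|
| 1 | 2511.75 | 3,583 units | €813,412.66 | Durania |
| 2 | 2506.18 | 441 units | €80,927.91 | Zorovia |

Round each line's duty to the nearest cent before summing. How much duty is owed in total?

€13,434.03

Line 1 (2511.75, Durania, 3,583 units, €813,412.66):
Base rate for 2511.75 is 8.5%.
Origin Durania qualifies under the Soloria–Durania agreement and 2511.75 is covered: preferential rate Free applies instead.
Duty = €813,412.66 × 0% = €0.00.
Line 2 (2506.18, Zorovia, 441 units, €80,927.91):
Base rate for 2506.18 is 13.5%.
Additional duty on 2506.18 from Zorovia: +3.1%. Applied ad valorem rate: 13.5% + 3.1% = 16.6%.
Duty = €80,927.91 × 16.6% = €13,434.03.
Total = €0.00 + €13,434.03 = €13,434.03.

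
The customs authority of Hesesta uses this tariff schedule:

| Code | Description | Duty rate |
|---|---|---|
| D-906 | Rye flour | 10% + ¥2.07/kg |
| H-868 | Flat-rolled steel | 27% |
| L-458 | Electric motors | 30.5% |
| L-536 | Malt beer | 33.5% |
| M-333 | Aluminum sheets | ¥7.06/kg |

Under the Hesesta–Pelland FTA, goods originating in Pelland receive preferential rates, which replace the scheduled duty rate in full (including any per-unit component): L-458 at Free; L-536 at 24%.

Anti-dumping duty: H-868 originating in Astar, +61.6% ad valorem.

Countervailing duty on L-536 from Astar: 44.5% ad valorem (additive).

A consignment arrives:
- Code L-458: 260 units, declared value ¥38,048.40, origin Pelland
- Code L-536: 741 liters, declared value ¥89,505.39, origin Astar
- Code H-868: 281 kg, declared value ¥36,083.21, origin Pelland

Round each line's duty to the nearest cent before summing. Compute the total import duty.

¥79,556.67

Line 1 (L-458, Pelland, 260 units, ¥38,048.40):
Base rate for L-458 is 30.5%.
Origin Pelland qualifies under the Hesesta–Pelland agreement and L-458 is covered: preferential rate Free applies instead.
Duty = ¥38,048.40 × 0% = ¥0.00.
Line 2 (L-536, Astar, 741 liters, ¥89,505.39):
Base rate for L-536 is 33.5%.
L-536 has an FTA preferential rate, but origin Astar is not Pelland; base rate stands.
Additional duty on L-536 from Astar: +44.5%. Applied ad valorem rate: 33.5% + 44.5% = 78%.
Duty = ¥89,505.39 × 78% = ¥69,814.20.
Line 3 (H-868, Pelland, 281 kg, ¥36,083.21):
Base rate for H-868 is 27%.
Origin Pelland is the FTA partner but H-868 is not on the preference list; base rate stands.
The additional-duty order on H-868 targets Astar, not Pelland; it does not apply.
Duty = ¥36,083.21 × 27% = ¥9,742.47.
Total = ¥0.00 + ¥69,814.20 + ¥9,742.47 = ¥79,556.67.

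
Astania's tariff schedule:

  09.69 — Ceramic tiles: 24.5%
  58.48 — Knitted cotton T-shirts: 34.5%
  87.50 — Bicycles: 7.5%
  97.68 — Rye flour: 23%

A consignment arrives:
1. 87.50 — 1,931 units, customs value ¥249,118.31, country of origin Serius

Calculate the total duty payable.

Line 1 (87.50, Serius, 1,931 units, ¥249,118.31):
Base rate for 87.50 is 7.5%.
Duty = ¥249,118.31 × 7.5% = ¥18,683.87.

¥18,683.87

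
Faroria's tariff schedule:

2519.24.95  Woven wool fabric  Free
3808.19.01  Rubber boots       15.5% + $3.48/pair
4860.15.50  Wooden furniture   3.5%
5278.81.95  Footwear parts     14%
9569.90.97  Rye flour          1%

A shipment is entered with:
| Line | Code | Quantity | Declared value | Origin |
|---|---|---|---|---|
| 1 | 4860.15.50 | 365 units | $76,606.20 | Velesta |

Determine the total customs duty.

$2,681.22

Line 1 (4860.15.50, Velesta, 365 units, $76,606.20):
Base rate for 4860.15.50 is 3.5%.
Duty = $76,606.20 × 3.5% = $2,681.22.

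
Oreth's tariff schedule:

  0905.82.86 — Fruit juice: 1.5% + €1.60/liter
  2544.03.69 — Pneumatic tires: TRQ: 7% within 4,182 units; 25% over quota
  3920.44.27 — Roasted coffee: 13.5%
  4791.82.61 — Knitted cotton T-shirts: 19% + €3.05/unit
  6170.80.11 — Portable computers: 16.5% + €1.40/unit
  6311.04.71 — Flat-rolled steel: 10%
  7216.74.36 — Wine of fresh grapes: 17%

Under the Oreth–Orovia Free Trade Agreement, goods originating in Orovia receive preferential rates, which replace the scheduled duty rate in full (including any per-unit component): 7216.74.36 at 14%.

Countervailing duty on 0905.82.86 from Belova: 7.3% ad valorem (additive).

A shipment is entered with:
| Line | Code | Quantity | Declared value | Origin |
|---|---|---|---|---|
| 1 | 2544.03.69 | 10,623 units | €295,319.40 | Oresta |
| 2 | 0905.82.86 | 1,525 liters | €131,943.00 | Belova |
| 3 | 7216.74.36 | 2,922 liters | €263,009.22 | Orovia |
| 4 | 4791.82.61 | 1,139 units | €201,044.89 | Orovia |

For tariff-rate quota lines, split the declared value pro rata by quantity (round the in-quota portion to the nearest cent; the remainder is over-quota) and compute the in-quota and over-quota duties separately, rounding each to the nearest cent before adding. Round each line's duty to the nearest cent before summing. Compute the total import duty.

Line 1 (2544.03.69, Oresta, 10,623 units, €295,319.40):
Code 2544.03.69 is under a tariff-rate quota (threshold 4,182 units). In-quota: 4,182 units at 7%; over-quota: 6,441 units at 25%.
Pro-rata value split: in-quota = €295,319.40 × 4,182/10,623 = €116,259.60; over-quota = €295,319.40 − €116,259.60 = €179,059.80.
In-quota duty = €116,259.60 × 7% = €8,138.17. Over-quota duty = €179,059.80 × 25% = €44,764.95.
Line duty = €8,138.17 + €44,764.95 = €52,903.12.
Line 2 (0905.82.86, Belova, 1,525 liters, €131,943.00):
Base rate for 0905.82.86 is 1.5% + €1.60/liter.
Additional duty on 0905.82.86 from Belova: +7.3%. Applied ad valorem rate: 1.5% + 7.3% = 8.8%.
Duty = €131,943.00 × 8.8% + 1,525 × €1.60 = €14,050.98.
Line 3 (7216.74.36, Orovia, 2,922 liters, €263,009.22):
Base rate for 7216.74.36 is 17%.
Origin Orovia qualifies under the Oreth–Orovia agreement and 7216.74.36 is covered: preferential rate 14% applies instead.
Duty = €263,009.22 × 14% = €36,821.29.
Line 4 (4791.82.61, Orovia, 1,139 units, €201,044.89):
Base rate for 4791.82.61 is 19% + €3.05/unit.
Origin Orovia is the FTA partner but 4791.82.61 is not on the preference list; base rate stands.
Duty = €201,044.89 × 19% + 1,139 × €3.05 = €41,672.48.
Total = €52,903.12 + €14,050.98 + €36,821.29 + €41,672.48 = €145,447.87.

€145,447.87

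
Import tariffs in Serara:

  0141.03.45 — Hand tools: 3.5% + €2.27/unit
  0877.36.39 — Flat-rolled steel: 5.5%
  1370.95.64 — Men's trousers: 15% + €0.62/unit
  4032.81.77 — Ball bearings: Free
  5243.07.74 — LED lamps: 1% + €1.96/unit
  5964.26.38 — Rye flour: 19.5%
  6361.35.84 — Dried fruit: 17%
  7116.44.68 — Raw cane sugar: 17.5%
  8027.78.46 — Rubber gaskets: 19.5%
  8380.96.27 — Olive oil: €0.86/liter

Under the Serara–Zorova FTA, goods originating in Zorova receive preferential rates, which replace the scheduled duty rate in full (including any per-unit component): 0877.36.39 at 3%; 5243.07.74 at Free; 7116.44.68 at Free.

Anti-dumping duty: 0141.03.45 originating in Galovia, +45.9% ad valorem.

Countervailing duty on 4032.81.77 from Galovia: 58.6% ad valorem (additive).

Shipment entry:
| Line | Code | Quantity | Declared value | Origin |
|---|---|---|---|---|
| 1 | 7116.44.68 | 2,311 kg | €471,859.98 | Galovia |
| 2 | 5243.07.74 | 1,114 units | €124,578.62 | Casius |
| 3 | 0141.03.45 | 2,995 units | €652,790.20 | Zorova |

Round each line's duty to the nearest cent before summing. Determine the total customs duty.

Line 1 (7116.44.68, Galovia, 2,311 kg, €471,859.98):
Base rate for 7116.44.68 is 17.5%.
7116.44.68 has an FTA preferential rate, but origin Galovia is not Zorova; base rate stands.
Duty = €471,859.98 × 17.5% = €82,575.50.
Line 2 (5243.07.74, Casius, 1,114 units, €124,578.62):
Base rate for 5243.07.74 is 1% + €1.96/unit.
5243.07.74 has an FTA preferential rate, but origin Casius is not Zorova; base rate stands.
Duty = €124,578.62 × 1% + 1,114 × €1.96 = €3,429.23.
Line 3 (0141.03.45, Zorova, 2,995 units, €652,790.20):
Base rate for 0141.03.45 is 3.5% + €2.27/unit.
Origin Zorova is the FTA partner but 0141.03.45 is not on the preference list; base rate stands.
The additional-duty order on 0141.03.45 targets Galovia, not Zorova; it does not apply.
Duty = €652,790.20 × 3.5% + 2,995 × €2.27 = €29,646.31.
Total = €82,575.50 + €3,429.23 + €29,646.31 = €115,651.04.

€115,651.04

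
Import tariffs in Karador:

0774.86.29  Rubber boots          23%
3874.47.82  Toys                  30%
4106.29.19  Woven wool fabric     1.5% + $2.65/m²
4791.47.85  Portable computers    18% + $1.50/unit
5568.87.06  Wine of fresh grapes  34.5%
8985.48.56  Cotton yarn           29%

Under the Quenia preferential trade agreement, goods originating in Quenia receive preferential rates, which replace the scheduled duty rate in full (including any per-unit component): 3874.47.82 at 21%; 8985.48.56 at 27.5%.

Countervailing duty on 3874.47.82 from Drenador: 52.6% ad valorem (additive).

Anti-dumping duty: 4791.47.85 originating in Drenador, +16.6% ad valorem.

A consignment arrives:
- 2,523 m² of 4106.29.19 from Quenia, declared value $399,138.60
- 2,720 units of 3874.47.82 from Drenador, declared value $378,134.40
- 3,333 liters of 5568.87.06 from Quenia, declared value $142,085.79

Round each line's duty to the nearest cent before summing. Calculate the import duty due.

Line 1 (4106.29.19, Quenia, 2,523 m², $399,138.60):
Base rate for 4106.29.19 is 1.5% + $2.65/m².
Origin Quenia is the FTA partner but 4106.29.19 is not on the preference list; base rate stands.
Duty = $399,138.60 × 1.5% + 2,523 × $2.65 = $12,673.03.
Line 2 (3874.47.82, Drenador, 2,720 units, $378,134.40):
Base rate for 3874.47.82 is 30%.
3874.47.82 has an FTA preferential rate, but origin Drenador is not Quenia; base rate stands.
Additional duty on 3874.47.82 from Drenador: +52.6%. Applied ad valorem rate: 30% + 52.6% = 82.6%.
Duty = $378,134.40 × 82.6% = $312,339.01.
Line 3 (5568.87.06, Quenia, 3,333 liters, $142,085.79):
Base rate for 5568.87.06 is 34.5%.
Origin Quenia is the FTA partner but 5568.87.06 is not on the preference list; base rate stands.
Duty = $142,085.79 × 34.5% = $49,019.60.
Total = $12,673.03 + $312,339.01 + $49,019.60 = $374,031.64.

$374,031.64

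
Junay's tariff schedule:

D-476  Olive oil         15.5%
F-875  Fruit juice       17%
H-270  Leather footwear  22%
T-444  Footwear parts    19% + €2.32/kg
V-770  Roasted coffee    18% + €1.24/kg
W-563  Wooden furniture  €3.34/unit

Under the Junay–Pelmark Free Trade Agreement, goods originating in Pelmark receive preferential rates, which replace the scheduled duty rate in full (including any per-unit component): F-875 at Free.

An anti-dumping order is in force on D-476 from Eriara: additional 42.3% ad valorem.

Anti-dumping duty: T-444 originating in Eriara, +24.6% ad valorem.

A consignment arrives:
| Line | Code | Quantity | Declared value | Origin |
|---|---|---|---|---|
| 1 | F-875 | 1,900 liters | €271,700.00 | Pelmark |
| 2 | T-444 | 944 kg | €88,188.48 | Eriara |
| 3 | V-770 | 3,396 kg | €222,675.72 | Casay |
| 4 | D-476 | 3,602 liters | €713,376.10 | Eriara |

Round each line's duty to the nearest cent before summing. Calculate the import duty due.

Line 1 (F-875, Pelmark, 1,900 liters, €271,700.00):
Base rate for F-875 is 17%.
Origin Pelmark qualifies under the Junay–Pelmark agreement and F-875 is covered: preferential rate Free applies instead.
Duty = €271,700.00 × 0% = €0.00.
Line 2 (T-444, Eriara, 944 kg, €88,188.48):
Base rate for T-444 is 19% + €2.32/kg.
Additional duty on T-444 from Eriara: +24.6%. Applied ad valorem rate: 19% + 24.6% = 43.6%.
Duty = €88,188.48 × 43.6% + 944 × €2.32 = €40,640.26.
Line 3 (V-770, Casay, 3,396 kg, €222,675.72):
Base rate for V-770 is 18% + €1.24/kg.
Duty = €222,675.72 × 18% + 3,396 × €1.24 = €44,292.67.
Line 4 (D-476, Eriara, 3,602 liters, €713,376.10):
Base rate for D-476 is 15.5%.
Additional duty on D-476 from Eriara: +42.3%. Applied ad valorem rate: 15.5% + 42.3% = 57.8%.
Duty = €713,376.10 × 57.8% = €412,331.39.
Total = €0.00 + €40,640.26 + €44,292.67 + €412,331.39 = €497,264.32.

€497,264.32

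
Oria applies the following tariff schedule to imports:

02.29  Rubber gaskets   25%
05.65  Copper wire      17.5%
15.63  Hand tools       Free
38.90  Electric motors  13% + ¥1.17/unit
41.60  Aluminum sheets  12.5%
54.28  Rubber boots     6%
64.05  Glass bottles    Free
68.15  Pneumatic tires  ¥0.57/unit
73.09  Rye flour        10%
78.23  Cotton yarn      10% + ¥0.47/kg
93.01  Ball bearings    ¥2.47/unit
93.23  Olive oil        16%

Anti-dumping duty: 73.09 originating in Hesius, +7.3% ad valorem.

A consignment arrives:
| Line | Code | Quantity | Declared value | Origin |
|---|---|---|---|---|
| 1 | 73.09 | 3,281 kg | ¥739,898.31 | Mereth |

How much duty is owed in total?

¥73,989.83

Line 1 (73.09, Mereth, 3,281 kg, ¥739,898.31):
Base rate for 73.09 is 10%.
The additional-duty order on 73.09 targets Hesius, not Mereth; it does not apply.
Duty = ¥739,898.31 × 10% = ¥73,989.83.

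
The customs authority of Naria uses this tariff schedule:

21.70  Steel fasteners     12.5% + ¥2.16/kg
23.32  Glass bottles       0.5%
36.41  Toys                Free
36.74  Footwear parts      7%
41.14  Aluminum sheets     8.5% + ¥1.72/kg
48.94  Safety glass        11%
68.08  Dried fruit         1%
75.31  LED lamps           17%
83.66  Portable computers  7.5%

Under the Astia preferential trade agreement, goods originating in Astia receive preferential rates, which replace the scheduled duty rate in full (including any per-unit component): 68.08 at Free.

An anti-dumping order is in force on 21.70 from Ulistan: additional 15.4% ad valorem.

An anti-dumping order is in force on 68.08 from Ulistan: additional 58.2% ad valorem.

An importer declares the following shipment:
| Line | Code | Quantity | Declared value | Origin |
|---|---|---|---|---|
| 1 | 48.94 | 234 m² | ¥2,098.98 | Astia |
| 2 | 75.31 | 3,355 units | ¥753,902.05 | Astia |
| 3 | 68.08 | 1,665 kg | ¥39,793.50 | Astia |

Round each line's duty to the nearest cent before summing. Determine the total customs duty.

¥128,394.24

Line 1 (48.94, Astia, 234 m², ¥2,098.98):
Base rate for 48.94 is 11%.
Origin Astia is the FTA partner but 48.94 is not on the preference list; base rate stands.
Duty = ¥2,098.98 × 11% = ¥230.89.
Line 2 (75.31, Astia, 3,355 units, ¥753,902.05):
Base rate for 75.31 is 17%.
Origin Astia is the FTA partner but 75.31 is not on the preference list; base rate stands.
Duty = ¥753,902.05 × 17% = ¥128,163.35.
Line 3 (68.08, Astia, 1,665 kg, ¥39,793.50):
Base rate for 68.08 is 1%.
Origin Astia qualifies under the Naria–Astia agreement and 68.08 is covered: preferential rate Free applies instead.
The additional-duty order on 68.08 targets Ulistan, not Astia; it does not apply.
Duty = ¥39,793.50 × 0% = ¥0.00.
Total = ¥230.89 + ¥128,163.35 + ¥0.00 = ¥128,394.24.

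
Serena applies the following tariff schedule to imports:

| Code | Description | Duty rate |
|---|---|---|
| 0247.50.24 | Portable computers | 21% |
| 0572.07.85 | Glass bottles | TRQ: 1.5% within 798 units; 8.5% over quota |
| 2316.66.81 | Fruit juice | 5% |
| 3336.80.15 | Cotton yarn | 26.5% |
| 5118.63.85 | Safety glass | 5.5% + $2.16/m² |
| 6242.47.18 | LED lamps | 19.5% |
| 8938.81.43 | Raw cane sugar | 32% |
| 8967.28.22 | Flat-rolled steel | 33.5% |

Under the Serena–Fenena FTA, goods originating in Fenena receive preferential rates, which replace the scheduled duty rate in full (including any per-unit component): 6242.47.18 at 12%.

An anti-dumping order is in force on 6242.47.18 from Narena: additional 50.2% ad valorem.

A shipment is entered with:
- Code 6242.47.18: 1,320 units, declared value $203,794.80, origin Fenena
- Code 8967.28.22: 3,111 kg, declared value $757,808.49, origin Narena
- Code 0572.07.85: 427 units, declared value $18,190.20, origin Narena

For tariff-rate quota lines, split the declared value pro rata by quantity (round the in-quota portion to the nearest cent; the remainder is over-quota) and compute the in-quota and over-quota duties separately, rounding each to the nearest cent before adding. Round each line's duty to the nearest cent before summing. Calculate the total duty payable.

Line 1 (6242.47.18, Fenena, 1,320 units, $203,794.80):
Base rate for 6242.47.18 is 19.5%.
Origin Fenena qualifies under the Serena–Fenena agreement and 6242.47.18 is covered: preferential rate 12% applies instead.
The additional-duty order on 6242.47.18 targets Narena, not Fenena; it does not apply.
Duty = $203,794.80 × 12% = $24,455.38.
Line 2 (8967.28.22, Narena, 3,111 kg, $757,808.49):
Base rate for 8967.28.22 is 33.5%.
Duty = $757,808.49 × 33.5% = $253,865.84.
Line 3 (0572.07.85, Narena, 427 units, $18,190.20):
Code 0572.07.85 is under a tariff-rate quota (threshold 798 units). Quantity 427 units is within the quota, so the in-quota rate 1.5% applies to the full value.
Duty = $18,190.20 × 1.5% = $272.85.
Total = $24,455.38 + $253,865.84 + $272.85 = $278,594.07.

$278,594.07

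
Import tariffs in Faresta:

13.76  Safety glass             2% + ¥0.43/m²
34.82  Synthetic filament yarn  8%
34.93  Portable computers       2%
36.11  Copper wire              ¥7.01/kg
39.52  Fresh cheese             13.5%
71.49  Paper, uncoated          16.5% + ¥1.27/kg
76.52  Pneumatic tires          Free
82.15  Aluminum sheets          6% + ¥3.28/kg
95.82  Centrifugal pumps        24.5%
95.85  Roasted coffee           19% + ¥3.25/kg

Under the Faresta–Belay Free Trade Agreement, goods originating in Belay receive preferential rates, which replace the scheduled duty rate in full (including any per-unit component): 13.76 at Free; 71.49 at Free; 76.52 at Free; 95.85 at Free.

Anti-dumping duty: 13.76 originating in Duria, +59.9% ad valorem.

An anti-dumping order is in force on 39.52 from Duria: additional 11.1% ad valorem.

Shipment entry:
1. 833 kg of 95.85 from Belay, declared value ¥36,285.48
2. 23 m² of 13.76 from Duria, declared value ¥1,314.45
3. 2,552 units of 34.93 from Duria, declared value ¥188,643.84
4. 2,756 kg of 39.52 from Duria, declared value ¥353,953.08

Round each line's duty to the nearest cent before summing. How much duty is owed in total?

¥91,668.87

Line 1 (95.85, Belay, 833 kg, ¥36,285.48):
Base rate for 95.85 is 19% + ¥3.25/kg.
Origin Belay qualifies under the Faresta–Belay agreement and 95.85 is covered: preferential rate Free applies instead.
Duty = ¥36,285.48 × 0% = ¥0.00.
Line 2 (13.76, Duria, 23 m², ¥1,314.45):
Base rate for 13.76 is 2% + ¥0.43/m².
13.76 has an FTA preferential rate, but origin Duria is not Belay; base rate stands.
Additional duty on 13.76 from Duria: +59.9%. Applied ad valorem rate: 2% + 59.9% = 61.9%.
Duty = ¥1,314.45 × 61.9% + 23 × ¥0.43 = ¥823.53.
Line 3 (34.93, Duria, 2,552 units, ¥188,643.84):
Base rate for 34.93 is 2%.
Duty = ¥188,643.84 × 2% = ¥3,772.88.
Line 4 (39.52, Duria, 2,756 kg, ¥353,953.08):
Base rate for 39.52 is 13.5%.
Additional duty on 39.52 from Duria: +11.1%. Applied ad valorem rate: 13.5% + 11.1% = 24.6%.
Duty = ¥353,953.08 × 24.6% = ¥87,072.46.
Total = ¥0.00 + ¥823.53 + ¥3,772.88 + ¥87,072.46 = ¥91,668.87.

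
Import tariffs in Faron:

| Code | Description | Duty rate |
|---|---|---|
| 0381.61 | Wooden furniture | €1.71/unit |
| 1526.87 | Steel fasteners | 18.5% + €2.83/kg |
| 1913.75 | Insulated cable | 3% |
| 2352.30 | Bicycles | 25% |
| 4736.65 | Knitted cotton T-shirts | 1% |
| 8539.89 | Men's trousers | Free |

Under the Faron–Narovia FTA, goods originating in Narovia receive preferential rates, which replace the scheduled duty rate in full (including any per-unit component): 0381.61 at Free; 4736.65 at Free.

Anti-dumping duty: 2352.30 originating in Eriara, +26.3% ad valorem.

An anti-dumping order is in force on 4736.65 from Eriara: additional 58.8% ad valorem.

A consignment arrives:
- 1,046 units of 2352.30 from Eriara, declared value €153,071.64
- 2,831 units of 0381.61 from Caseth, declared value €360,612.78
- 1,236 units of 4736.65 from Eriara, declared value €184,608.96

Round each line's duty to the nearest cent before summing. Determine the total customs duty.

Line 1 (2352.30, Eriara, 1,046 units, €153,071.64):
Base rate for 2352.30 is 25%.
Additional duty on 2352.30 from Eriara: +26.3%. Applied ad valorem rate: 25% + 26.3% = 51.3%.
Duty = €153,071.64 × 51.3% = €78,525.75.
Line 2 (0381.61, Caseth, 2,831 units, €360,612.78):
Base rate for 0381.61 is €1.71/unit.
0381.61 has an FTA preferential rate, but origin Caseth is not Narovia; base rate stands.
Duty = 2,831 × €1.71 = €4,841.01.
Line 3 (4736.65, Eriara, 1,236 units, €184,608.96):
Base rate for 4736.65 is 1%.
4736.65 has an FTA preferential rate, but origin Eriara is not Narovia; base rate stands.
Additional duty on 4736.65 from Eriara: +58.8%. Applied ad valorem rate: 1% + 58.8% = 59.8%.
Duty = €184,608.96 × 59.8% = €110,396.16.
Total = €78,525.75 + €4,841.01 + €110,396.16 = €193,762.92.

€193,762.92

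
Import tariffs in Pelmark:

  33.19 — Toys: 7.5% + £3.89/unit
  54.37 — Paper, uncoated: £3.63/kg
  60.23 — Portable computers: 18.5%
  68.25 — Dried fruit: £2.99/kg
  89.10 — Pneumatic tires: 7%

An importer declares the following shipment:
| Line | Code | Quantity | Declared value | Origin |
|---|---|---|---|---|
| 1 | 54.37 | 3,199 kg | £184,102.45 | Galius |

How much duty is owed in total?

Line 1 (54.37, Galius, 3,199 kg, £184,102.45):
Base rate for 54.37 is £3.63/kg.
Duty = 3,199 × £3.63 = £11,612.37.

£11,612.37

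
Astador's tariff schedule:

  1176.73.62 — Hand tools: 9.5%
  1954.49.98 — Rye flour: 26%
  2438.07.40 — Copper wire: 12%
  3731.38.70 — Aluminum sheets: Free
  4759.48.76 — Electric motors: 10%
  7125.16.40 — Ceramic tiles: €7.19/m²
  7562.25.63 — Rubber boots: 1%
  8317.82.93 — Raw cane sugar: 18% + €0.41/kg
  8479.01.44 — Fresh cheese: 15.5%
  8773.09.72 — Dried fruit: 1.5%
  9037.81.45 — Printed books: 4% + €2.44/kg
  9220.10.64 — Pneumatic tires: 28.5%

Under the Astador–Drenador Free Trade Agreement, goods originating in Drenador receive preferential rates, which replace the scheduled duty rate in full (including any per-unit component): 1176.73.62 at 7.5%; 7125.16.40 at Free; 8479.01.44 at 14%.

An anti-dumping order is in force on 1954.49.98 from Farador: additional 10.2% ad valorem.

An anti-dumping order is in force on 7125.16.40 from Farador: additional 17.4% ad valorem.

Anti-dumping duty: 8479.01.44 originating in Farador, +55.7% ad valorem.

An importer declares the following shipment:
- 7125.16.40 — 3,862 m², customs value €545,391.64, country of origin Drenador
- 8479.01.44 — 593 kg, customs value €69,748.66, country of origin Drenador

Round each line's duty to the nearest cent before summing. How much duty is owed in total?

€9,764.81

Line 1 (7125.16.40, Drenador, 3,862 m², €545,391.64):
Base rate for 7125.16.40 is €7.19/m².
Origin Drenador qualifies under the Astador–Drenador agreement and 7125.16.40 is covered: preferential rate Free applies instead.
The additional-duty order on 7125.16.40 targets Farador, not Drenador; it does not apply.
Duty = €545,391.64 × 0% = €0.00.
Line 2 (8479.01.44, Drenador, 593 kg, €69,748.66):
Base rate for 8479.01.44 is 15.5%.
Origin Drenador qualifies under the Astador–Drenador agreement and 8479.01.44 is covered: preferential rate 14% applies instead.
The additional-duty order on 8479.01.44 targets Farador, not Drenador; it does not apply.
Duty = €69,748.66 × 14% = €9,764.81.
Total = €0.00 + €9,764.81 = €9,764.81.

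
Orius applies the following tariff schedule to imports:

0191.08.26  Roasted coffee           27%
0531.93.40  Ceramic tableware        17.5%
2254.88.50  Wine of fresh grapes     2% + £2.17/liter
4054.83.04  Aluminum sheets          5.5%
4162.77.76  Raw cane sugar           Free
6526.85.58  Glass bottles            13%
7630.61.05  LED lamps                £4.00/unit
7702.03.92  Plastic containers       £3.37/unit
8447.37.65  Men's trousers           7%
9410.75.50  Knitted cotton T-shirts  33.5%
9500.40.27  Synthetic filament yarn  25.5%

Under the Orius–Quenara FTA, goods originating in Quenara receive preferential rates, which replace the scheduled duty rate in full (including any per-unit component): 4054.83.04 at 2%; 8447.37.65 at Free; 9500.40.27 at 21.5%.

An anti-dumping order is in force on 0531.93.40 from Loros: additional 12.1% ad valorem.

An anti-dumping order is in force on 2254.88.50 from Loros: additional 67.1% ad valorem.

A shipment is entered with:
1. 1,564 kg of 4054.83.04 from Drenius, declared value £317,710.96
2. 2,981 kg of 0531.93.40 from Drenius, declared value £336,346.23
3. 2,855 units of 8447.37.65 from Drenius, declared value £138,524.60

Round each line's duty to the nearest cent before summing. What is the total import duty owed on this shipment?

Line 1 (4054.83.04, Drenius, 1,564 kg, £317,710.96):
Base rate for 4054.83.04 is 5.5%.
4054.83.04 has an FTA preferential rate, but origin Drenius is not Quenara; base rate stands.
Duty = £317,710.96 × 5.5% = £17,474.10.
Line 2 (0531.93.40, Drenius, 2,981 kg, £336,346.23):
Base rate for 0531.93.40 is 17.5%.
The additional-duty order on 0531.93.40 targets Loros, not Drenius; it does not apply.
Duty = £336,346.23 × 17.5% = £58,860.59.
Line 3 (8447.37.65, Drenius, 2,855 units, £138,524.60):
Base rate for 8447.37.65 is 7%.
8447.37.65 has an FTA preferential rate, but origin Drenius is not Quenara; base rate stands.
Duty = £138,524.60 × 7% = £9,696.72.
Total = £17,474.10 + £58,860.59 + £9,696.72 = £86,031.41.

£86,031.41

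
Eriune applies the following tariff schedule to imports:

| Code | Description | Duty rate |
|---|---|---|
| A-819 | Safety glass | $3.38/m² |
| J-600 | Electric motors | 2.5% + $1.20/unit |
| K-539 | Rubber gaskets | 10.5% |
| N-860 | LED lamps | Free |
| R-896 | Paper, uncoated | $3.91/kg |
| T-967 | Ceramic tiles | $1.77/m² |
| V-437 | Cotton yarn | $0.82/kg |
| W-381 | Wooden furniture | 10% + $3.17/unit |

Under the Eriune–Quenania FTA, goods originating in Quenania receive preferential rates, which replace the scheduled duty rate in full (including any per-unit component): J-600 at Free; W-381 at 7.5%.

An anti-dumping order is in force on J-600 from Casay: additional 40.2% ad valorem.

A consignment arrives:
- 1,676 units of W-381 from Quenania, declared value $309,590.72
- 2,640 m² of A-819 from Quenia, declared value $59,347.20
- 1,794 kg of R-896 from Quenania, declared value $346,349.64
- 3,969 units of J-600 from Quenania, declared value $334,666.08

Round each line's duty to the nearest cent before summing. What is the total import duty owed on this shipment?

$39,157.04

Line 1 (W-381, Quenania, 1,676 units, $309,590.72):
Base rate for W-381 is 10% + $3.17/unit.
Origin Quenania qualifies under the Eriune–Quenania agreement and W-381 is covered: preferential rate 7.5% applies instead.
Duty = $309,590.72 × 7.5% = $23,219.30.
Line 2 (A-819, Quenia, 2,640 m², $59,347.20):
Base rate for A-819 is $3.38/m².
Duty = 2,640 × $3.38 = $8,923.20.
Line 3 (R-896, Quenania, 1,794 kg, $346,349.64):
Base rate for R-896 is $3.91/kg.
Origin Quenania is the FTA partner but R-896 is not on the preference list; base rate stands.
Duty = 1,794 × $3.91 = $7,014.54.
Line 4 (J-600, Quenania, 3,969 units, $334,666.08):
Base rate for J-600 is 2.5% + $1.20/unit.
Origin Quenania qualifies under the Eriune–Quenania agreement and J-600 is covered: preferential rate Free applies instead.
The additional-duty order on J-600 targets Casay, not Quenania; it does not apply.
Duty = $334,666.08 × 0% = $0.00.
Total = $23,219.30 + $8,923.20 + $7,014.54 + $0.00 = $39,157.04.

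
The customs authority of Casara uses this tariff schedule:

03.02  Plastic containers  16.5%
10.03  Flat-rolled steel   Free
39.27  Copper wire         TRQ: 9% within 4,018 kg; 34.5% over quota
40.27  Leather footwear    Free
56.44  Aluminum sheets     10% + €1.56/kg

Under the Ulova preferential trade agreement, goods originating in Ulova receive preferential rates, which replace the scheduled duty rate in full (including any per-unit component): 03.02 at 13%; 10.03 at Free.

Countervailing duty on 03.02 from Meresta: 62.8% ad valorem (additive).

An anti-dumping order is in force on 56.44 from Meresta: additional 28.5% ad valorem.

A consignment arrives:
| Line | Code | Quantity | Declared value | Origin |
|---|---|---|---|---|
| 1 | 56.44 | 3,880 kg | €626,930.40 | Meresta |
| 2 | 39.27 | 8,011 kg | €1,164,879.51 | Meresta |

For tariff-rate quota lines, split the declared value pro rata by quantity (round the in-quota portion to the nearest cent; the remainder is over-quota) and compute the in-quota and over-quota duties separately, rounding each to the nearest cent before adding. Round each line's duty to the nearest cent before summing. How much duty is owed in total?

Line 1 (56.44, Meresta, 3,880 kg, €626,930.40):
Base rate for 56.44 is 10% + €1.56/kg.
Additional duty on 56.44 from Meresta: +28.5%. Applied ad valorem rate: 10% + 28.5% = 38.5%.
Duty = €626,930.40 × 38.5% + 3,880 × €1.56 = €247,421.00.
Line 2 (39.27, Meresta, 8,011 kg, €1,164,879.51):
Code 39.27 is under a tariff-rate quota (threshold 4,018 kg). In-quota: 4,018 kg at 9%; over-quota: 3,993 kg at 34.5%.
Pro-rata value split: in-quota = €1,164,879.51 × 4,018/8,011 = €584,257.38; over-quota = €1,164,879.51 − €584,257.38 = €580,622.13.
In-quota duty = €584,257.38 × 9% = €52,583.16. Over-quota duty = €580,622.13 × 34.5% = €200,314.63.
Line duty = €52,583.16 + €200,314.63 = €252,897.79.
Total = €247,421.00 + €252,897.79 = €500,318.79.

€500,318.79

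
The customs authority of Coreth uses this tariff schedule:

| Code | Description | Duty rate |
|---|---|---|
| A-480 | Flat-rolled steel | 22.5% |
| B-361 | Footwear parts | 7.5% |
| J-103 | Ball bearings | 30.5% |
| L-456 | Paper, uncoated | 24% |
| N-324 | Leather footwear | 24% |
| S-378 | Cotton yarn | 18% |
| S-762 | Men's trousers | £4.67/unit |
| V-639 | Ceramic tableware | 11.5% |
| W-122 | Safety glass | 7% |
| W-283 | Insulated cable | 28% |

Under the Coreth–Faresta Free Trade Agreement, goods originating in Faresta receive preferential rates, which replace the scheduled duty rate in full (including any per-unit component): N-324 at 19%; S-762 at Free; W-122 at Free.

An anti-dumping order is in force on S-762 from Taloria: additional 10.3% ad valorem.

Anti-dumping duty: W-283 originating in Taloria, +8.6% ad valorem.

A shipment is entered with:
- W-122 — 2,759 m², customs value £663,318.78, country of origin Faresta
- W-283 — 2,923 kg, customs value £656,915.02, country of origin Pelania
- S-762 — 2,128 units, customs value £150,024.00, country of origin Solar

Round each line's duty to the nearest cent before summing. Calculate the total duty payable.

Line 1 (W-122, Faresta, 2,759 m², £663,318.78):
Base rate for W-122 is 7%.
Origin Faresta qualifies under the Coreth–Faresta agreement and W-122 is covered: preferential rate Free applies instead.
Duty = £663,318.78 × 0% = £0.00.
Line 2 (W-283, Pelania, 2,923 kg, £656,915.02):
Base rate for W-283 is 28%.
The additional-duty order on W-283 targets Taloria, not Pelania; it does not apply.
Duty = £656,915.02 × 28% = £183,936.21.
Line 3 (S-762, Solar, 2,128 units, £150,024.00):
Base rate for S-762 is £4.67/unit.
S-762 has an FTA preferential rate, but origin Solar is not Faresta; base rate stands.
The additional-duty order on S-762 targets Taloria, not Solar; it does not apply.
Duty = 2,128 × £4.67 = £9,937.76.
Total = £0.00 + £183,936.21 + £9,937.76 = £193,873.97.

£193,873.97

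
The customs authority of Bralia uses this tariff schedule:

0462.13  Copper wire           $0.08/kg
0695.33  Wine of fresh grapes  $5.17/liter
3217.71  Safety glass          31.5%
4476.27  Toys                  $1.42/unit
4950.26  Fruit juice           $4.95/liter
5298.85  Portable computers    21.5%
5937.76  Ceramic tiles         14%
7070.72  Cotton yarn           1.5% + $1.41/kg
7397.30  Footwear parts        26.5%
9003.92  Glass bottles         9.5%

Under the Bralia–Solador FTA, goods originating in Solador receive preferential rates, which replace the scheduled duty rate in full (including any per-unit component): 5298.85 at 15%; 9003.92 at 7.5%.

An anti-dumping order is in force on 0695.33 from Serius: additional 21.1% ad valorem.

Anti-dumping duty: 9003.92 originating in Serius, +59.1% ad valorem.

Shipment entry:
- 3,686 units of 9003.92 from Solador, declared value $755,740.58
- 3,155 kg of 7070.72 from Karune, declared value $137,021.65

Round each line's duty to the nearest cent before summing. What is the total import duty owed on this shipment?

$63,184.41

Line 1 (9003.92, Solador, 3,686 units, $755,740.58):
Base rate for 9003.92 is 9.5%.
Origin Solador qualifies under the Bralia–Solador agreement and 9003.92 is covered: preferential rate 7.5% applies instead.
The additional-duty order on 9003.92 targets Serius, not Solador; it does not apply.
Duty = $755,740.58 × 7.5% = $56,680.54.
Line 2 (7070.72, Karune, 3,155 kg, $137,021.65):
Base rate for 7070.72 is 1.5% + $1.41/kg.
Duty = $137,021.65 × 1.5% + 3,155 × $1.41 = $6,503.87.
Total = $56,680.54 + $6,503.87 = $63,184.41.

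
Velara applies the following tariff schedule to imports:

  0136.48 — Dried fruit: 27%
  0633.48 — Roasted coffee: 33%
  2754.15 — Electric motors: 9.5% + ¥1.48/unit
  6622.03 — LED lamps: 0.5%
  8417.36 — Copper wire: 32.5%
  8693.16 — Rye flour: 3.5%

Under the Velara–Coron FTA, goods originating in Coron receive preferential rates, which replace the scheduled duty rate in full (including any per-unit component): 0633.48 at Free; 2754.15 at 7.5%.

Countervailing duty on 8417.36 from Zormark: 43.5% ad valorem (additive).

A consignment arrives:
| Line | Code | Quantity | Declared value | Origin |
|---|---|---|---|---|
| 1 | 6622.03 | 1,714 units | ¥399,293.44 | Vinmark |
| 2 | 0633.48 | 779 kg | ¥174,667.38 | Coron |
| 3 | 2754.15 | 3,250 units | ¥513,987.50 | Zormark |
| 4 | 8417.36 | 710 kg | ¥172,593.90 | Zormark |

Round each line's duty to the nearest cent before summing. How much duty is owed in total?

¥186,806.64

Line 1 (6622.03, Vinmark, 1,714 units, ¥399,293.44):
Base rate for 6622.03 is 0.5%.
Duty = ¥399,293.44 × 0.5% = ¥1,996.47.
Line 2 (0633.48, Coron, 779 kg, ¥174,667.38):
Base rate for 0633.48 is 33%.
Origin Coron qualifies under the Velara–Coron agreement and 0633.48 is covered: preferential rate Free applies instead.
Duty = ¥174,667.38 × 0% = ¥0.00.
Line 3 (2754.15, Zormark, 3,250 units, ¥513,987.50):
Base rate for 2754.15 is 9.5% + ¥1.48/unit.
2754.15 has an FTA preferential rate, but origin Zormark is not Coron; base rate stands.
Duty = ¥513,987.50 × 9.5% + 3,250 × ¥1.48 = ¥53,638.81.
Line 4 (8417.36, Zormark, 710 kg, ¥172,593.90):
Base rate for 8417.36 is 32.5%.
Additional duty on 8417.36 from Zormark: +43.5%. Applied ad valorem rate: 32.5% + 43.5% = 76%.
Duty = ¥172,593.90 × 76% = ¥131,171.36.
Total = ¥1,996.47 + ¥0.00 + ¥53,638.81 + ¥131,171.36 = ¥186,806.64.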